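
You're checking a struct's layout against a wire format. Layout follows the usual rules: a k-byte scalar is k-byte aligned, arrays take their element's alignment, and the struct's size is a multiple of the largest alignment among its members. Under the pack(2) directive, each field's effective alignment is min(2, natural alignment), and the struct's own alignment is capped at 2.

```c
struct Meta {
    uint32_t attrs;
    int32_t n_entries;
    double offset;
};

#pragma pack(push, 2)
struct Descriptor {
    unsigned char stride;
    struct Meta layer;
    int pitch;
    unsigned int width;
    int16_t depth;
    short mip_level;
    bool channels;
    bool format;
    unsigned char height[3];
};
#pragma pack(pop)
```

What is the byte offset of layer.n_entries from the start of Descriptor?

Meta: 0..4  attrs  (4B, 4-aligned); 4..8  n_entries  (4B, 4-aligned); 8..16  offset  (8B, 8-aligned); sizeof = 16, alignof = 8
0..1  stride  (1B, 1-aligned)
1..2  -- padding (1B)
2..18  layer  (16B, 2-aligned)
within Meta: n_entries at 4
2 + 4 = 6

6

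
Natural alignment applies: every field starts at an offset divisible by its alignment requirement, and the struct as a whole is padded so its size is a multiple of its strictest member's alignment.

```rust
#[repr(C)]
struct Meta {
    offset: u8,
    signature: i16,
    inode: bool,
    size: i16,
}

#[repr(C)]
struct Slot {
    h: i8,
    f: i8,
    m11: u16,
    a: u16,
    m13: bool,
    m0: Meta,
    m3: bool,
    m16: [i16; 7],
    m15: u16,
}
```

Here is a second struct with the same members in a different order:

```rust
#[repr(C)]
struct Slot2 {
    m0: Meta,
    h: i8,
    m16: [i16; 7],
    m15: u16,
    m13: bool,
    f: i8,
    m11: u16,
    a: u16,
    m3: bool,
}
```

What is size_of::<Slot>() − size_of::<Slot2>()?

0

Meta: offset at 0 (size 1, align 1) → ends 1; pad 1 to align 2 for signature; signature at 2 (size 2, align 2) → ends 4; inode at 4 (size 1, align 1) → ends 5; pad 1 to align 2 for size; size at 6 (size 2, align 2) → ends 8; total 8 bytes, alignment 2
h at 0 (size 1, align 1) → ends 1
f at 1 (size 1, align 1) → ends 2
m11 at 2 (size 2, align 2) → ends 4
a at 4 (size 2, align 2) → ends 6
m13 at 6 (size 1, align 1) → ends 7
pad 1 to align 2 for m0
m0 at 8 (size 8, align 2) → ends 16
m3 at 16 (size 1, align 1) → ends 17
pad 1 to align 2 for m16
m16 at 18 (size 14, align 2) → ends 32
m15 at 32 (size 2, align 2) → ends 34
total 34 bytes, alignment 2
— Slot2 —
m0 at 0 (size 8, align 2) → ends 8
h at 8 (size 1, align 1) → ends 9
pad 1 to align 2 for m16
m16 at 10 (size 14, align 2) → ends 24
m15 at 24 (size 2, align 2) → ends 26
m13 at 26 (size 1, align 1) → ends 27
f at 27 (size 1, align 1) → ends 28
m11 at 28 (size 2, align 2) → ends 30
a at 30 (size 2, align 2) → ends 32
m3 at 32 (size 1, align 1) → ends 33
tail pad 1 to reach multiple of 2
total 34 bytes, alignment 2
34 − 34 = 0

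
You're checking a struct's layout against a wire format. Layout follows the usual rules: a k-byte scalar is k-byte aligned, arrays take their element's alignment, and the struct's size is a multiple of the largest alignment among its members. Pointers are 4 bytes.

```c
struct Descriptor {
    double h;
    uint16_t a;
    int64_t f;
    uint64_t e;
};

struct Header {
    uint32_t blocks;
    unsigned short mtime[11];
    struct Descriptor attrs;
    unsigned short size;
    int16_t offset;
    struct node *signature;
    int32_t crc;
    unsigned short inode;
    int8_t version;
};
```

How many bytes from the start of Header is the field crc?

Descriptor: @0: h [8B, align 8] → 8; @8: a [2B, align 2] → 10; +6 pad (align 8); @16: f [8B, align 8] → 24; @24: e [8B, align 8] → 32; size 32, align 8
@0: blocks [4B, align 4] → 4
@4: mtime [22B, align 2] → 26
+6 pad (align 8)
@32: attrs [32B, align 8] → 64
@64: size [2B, align 2] → 66
@66: offset [2B, align 2] → 68
@68: signature [4B, align 4] → 72
@72: crc [4B, align 4] → 76

72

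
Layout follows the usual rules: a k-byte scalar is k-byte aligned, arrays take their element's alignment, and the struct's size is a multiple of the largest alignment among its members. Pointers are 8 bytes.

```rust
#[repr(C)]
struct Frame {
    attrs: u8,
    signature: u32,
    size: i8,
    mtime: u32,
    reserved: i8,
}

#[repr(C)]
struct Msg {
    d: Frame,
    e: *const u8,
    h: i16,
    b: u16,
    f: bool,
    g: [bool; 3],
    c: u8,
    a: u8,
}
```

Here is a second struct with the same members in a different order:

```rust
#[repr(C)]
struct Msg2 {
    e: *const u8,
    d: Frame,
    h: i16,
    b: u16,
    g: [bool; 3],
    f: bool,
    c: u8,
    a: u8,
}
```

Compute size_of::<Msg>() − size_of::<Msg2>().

8

Frame: @0: attrs [1B, align 1] → 1; +3 pad (align 4); @4: signature [4B, align 4] → 8; @8: size [1B, align 1] → 9; +3 pad (align 4); @12: mtime [4B, align 4] → 16; @16: reserved [1B, align 1] → 17; +3 tail pad (align 4); size 20, align 4
@0: d [20B, align 4] → 20
+4 pad (align 8)
@24: e [8B, align 8] → 32
@32: h [2B, align 2] → 34
@34: b [2B, align 2] → 36
@36: f [1B, align 1] → 37
@37: g [3B, align 1] → 40
@40: c [1B, align 1] → 41
@41: a [1B, align 1] → 42
+6 tail pad (align 8)
size 48, align 8
— Msg2 —
@0: e [8B, align 8] → 8
@8: d [20B, align 4] → 28
@28: h [2B, align 2] → 30
@30: b [2B, align 2] → 32
@32: g [3B, align 1] → 35
@35: f [1B, align 1] → 36
@36: c [1B, align 1] → 37
@37: a [1B, align 1] → 38
+2 tail pad (align 8)
size 40, align 8
48 − 40 = 8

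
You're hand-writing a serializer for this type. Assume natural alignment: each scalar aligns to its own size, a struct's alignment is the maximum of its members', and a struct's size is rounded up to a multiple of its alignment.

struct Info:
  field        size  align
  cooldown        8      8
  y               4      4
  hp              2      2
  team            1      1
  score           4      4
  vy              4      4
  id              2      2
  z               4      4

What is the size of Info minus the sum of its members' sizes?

@0: cooldown [8B, align 8] → 8
@8: y [4B, align 4] → 12
@12: hp [2B, align 2] → 14
@14: team [1B, align 1] → 15
+1 pad (align 4)
@16: score [4B, align 4] → 20
@20: vy [4B, align 4] → 24
@24: id [2B, align 2] → 26
+2 pad (align 4)
@28: z [4B, align 4] → 32
size 32, align 8
data bytes 29, size 32 → padding 3

3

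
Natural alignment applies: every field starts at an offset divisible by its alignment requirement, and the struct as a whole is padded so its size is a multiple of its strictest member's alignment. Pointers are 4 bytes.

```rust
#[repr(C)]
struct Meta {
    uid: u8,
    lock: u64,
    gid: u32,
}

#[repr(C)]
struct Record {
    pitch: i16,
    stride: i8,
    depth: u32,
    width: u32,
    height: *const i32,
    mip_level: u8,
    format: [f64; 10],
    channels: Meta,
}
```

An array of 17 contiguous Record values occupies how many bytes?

2176

Meta: uid at 0 (size 1, align 1) → ends 1; pad 7 to align 8 for lock; lock at 8 (size 8, align 8) → ends 16; gid at 16 (size 4, align 4) → ends 20; tail pad 4 to reach multiple of 8; total 24 bytes, alignment 8
pitch at 0 (size 2, align 2) → ends 2
stride at 2 (size 1, align 1) → ends 3
pad 1 to align 4 for depth
depth at 4 (size 4, align 4) → ends 8
width at 8 (size 4, align 4) → ends 12
height at 12 (size 4, align 4) → ends 16
mip_level at 16 (size 1, align 1) → ends 17
pad 7 to align 8 for format
format at 24 (size 80, align 8) → ends 104
channels at 104 (size 24, align 8) → ends 128
total 128 bytes, alignment 8
array of 17: 17 × 128 = 2176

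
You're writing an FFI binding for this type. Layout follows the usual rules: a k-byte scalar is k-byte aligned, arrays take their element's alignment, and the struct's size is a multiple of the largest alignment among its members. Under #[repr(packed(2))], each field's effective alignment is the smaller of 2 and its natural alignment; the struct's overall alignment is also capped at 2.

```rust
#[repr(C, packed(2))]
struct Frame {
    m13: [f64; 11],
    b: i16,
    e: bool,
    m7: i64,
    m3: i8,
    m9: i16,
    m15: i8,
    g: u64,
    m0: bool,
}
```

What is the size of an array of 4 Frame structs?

m13 at 0 (size 88, align 2) → ends 88
b at 88 (size 2, align 2) → ends 90
e at 90 (size 1, align 1) → ends 91
pad 1 to align 2 for m7
m7 at 92 (size 8, align 2) → ends 100
m3 at 100 (size 1, align 1) → ends 101
pad 1 to align 2 for m9
m9 at 102 (size 2, align 2) → ends 104
m15 at 104 (size 1, align 1) → ends 105
pad 1 to align 2 for g
g at 106 (size 8, align 2) → ends 114
m0 at 114 (size 1, align 1) → ends 115
tail pad 1 to reach multiple of 2
total 116 bytes, alignment 2
array of 4: 4 × 116 = 464

464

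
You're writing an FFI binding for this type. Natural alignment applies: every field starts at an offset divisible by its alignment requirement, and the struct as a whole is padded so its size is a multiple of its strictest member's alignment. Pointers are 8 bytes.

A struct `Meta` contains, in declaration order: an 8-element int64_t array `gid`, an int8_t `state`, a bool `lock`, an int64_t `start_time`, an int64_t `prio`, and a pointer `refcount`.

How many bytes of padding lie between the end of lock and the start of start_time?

0..64  gid  (64B, 8-aligned)
64..65  state  (1B, 1-aligned)
65..66  lock  (1B, 1-aligned)
66..72  -- padding (6B)
72..80  start_time  (8B, 8-aligned)

6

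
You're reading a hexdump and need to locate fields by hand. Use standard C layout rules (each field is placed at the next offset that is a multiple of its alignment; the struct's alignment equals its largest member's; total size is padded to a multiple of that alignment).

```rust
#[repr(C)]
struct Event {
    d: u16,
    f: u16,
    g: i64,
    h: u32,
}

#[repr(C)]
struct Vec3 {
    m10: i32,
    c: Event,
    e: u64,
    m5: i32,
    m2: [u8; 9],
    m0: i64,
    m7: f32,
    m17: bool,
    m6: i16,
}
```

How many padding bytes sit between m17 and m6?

1

Event: 0..2  d  (2B, 2-aligned); 2..4  f  (2B, 2-aligned); 4..8  -- padding (4B); 8..16  g  (8B, 8-aligned); 16..20  h  (4B, 4-aligned); 20..24  -- tail padding (4B); sizeof = 24, alignof = 8
0..4  m10  (4B, 4-aligned)
4..8  -- padding (4B)
8..32  c  (24B, 8-aligned)
32..40  e  (8B, 8-aligned)
40..44  m5  (4B, 4-aligned)
44..53  m2  (9B, 1-aligned)
53..56  -- padding (3B)
56..64  m0  (8B, 8-aligned)
64..68  m7  (4B, 4-aligned)
68..69  m17  (1B, 1-aligned)
69..70  -- padding (1B)
70..72  m6  (2B, 2-aligned)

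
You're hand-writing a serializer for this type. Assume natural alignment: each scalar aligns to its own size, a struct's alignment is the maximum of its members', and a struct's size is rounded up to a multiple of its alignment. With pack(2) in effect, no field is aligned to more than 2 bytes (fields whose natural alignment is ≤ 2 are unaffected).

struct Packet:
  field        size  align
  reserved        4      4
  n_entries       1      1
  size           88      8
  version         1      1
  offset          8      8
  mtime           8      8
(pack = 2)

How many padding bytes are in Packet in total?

@0: reserved [4B, align 2] → 4
@4: n_entries [1B, align 1] → 5
+1 pad (align 2)
@6: size [88B, align 2] → 94
@94: version [1B, align 1] → 95
+1 pad (align 2)
@96: offset [8B, align 2] → 104
@104: mtime [8B, align 2] → 112
size 112, align 2
data bytes 110, size 112 → padding 2

2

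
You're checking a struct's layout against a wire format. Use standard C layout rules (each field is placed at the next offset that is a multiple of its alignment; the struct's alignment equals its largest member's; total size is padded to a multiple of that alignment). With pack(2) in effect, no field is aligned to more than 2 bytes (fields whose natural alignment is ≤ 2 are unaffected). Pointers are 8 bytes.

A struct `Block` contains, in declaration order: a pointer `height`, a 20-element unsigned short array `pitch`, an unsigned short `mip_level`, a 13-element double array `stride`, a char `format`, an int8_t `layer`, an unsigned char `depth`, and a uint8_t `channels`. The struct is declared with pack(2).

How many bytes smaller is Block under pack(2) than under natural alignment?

10

natural layout:
  @0: height [8B, align 8] → 8
  @8: pitch [40B, align 2] → 48
  @48: mip_level [2B, align 2] → 50
  +6 pad (align 8)
  @56: stride [104B, align 8] → 160
  @160: format [1B, align 1] → 161
  @161: layer [1B, align 1] → 162
  @162: depth [1B, align 1] → 163
  @163: channels [1B, align 1] → 164
  +4 tail pad (align 8)
  size 168, align 8
packed(2) layout:
  @0: height [8B, align 2] → 8
  @8: pitch [40B, align 2] → 48
  @48: mip_level [2B, align 2] → 50
  @50: stride [104B, align 2] → 154
  @154: format [1B, align 1] → 155
  @155: layer [1B, align 1] → 156
  @156: depth [1B, align 1] → 157
  @157: channels [1B, align 1] → 158
  size 158, align 2
168 − 158 = 10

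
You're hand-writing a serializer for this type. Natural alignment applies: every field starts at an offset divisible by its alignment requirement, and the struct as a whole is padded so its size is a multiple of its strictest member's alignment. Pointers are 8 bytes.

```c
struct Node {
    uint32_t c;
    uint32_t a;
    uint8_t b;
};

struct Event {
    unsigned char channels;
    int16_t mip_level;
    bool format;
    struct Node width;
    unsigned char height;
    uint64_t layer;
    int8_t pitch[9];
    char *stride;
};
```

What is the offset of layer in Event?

Node: 0..4  c  (4B, 4-aligned); 4..8  a  (4B, 4-aligned); 8..9  b  (1B, 1-aligned); 9..12  -- tail padding (3B); sizeof = 12, alignof = 4
0..1  channels  (1B, 1-aligned)
1..2  -- padding (1B)
2..4  mip_level  (2B, 2-aligned)
4..5  format  (1B, 1-aligned)
5..8  -- padding (3B)
8..20  width  (12B, 4-aligned)
20..21  height  (1B, 1-aligned)
21..24  -- padding (3B)
24..32  layer  (8B, 8-aligned)

24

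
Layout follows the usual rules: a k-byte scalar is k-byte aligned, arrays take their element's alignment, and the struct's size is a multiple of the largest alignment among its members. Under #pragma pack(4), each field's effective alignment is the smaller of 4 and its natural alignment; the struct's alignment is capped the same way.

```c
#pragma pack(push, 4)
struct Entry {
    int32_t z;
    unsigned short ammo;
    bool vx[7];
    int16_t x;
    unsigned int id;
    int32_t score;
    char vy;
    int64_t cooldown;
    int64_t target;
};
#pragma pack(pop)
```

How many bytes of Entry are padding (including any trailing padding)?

4

@0: z [4B, align 4] → 4
@4: ammo [2B, align 2] → 6
@6: vx [7B, align 1] → 13
+1 pad (align 2)
@14: x [2B, align 2] → 16
@16: id [4B, align 4] → 20
@20: score [4B, align 4] → 24
@24: vy [1B, align 1] → 25
+3 pad (align 4)
@28: cooldown [8B, align 4] → 36
@36: target [8B, align 4] → 44
size 44, align 4
data bytes 40, size 44 → padding 4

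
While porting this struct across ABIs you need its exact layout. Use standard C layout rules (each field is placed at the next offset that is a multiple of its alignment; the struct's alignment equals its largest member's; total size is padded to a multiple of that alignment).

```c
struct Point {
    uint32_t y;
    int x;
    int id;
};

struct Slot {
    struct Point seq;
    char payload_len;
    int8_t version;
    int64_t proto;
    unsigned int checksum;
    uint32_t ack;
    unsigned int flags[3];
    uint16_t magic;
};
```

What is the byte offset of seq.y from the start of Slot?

Point: 0..4  y  (4B, 4-aligned); 4..8  x  (4B, 4-aligned); 8..12  id  (4B, 4-aligned); sizeof = 12, alignof = 4
0..12  seq  (12B, 4-aligned)
within Point: y at 0
0 + 0 = 0

0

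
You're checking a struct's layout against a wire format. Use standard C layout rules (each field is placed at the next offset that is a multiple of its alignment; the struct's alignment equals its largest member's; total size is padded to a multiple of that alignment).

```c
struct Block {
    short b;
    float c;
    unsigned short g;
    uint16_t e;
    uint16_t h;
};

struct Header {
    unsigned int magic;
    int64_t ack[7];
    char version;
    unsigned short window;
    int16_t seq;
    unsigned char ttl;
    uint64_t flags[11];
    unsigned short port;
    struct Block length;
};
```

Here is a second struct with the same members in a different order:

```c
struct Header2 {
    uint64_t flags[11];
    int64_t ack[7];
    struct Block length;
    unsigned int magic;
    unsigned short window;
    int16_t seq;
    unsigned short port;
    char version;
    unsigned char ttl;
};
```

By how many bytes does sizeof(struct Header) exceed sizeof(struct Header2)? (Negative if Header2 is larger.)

8

Block: @0: b [2B, align 2] → 2; +2 pad (align 4); @4: c [4B, align 4] → 8; @8: g [2B, align 2] → 10; @10: e [2B, align 2] → 12; @12: h [2B, align 2] → 14; +2 tail pad (align 4); size 16, align 4
@0: magic [4B, align 4] → 4
+4 pad (align 8)
@8: ack [56B, align 8] → 64
@64: version [1B, align 1] → 65
+1 pad (align 2)
@66: window [2B, align 2] → 68
@68: seq [2B, align 2] → 70
@70: ttl [1B, align 1] → 71
+1 pad (align 8)
@72: flags [88B, align 8] → 160
@160: port [2B, align 2] → 162
+2 pad (align 4)
@164: length [16B, align 4] → 180
+4 tail pad (align 8)
size 184, align 8
— Header2 —
@0: flags [88B, align 8] → 88
@88: ack [56B, align 8] → 144
@144: length [16B, align 4] → 160
@160: magic [4B, align 4] → 164
@164: window [2B, align 2] → 166
@166: seq [2B, align 2] → 168
@168: port [2B, align 2] → 170
@170: version [1B, align 1] → 171
@171: ttl [1B, align 1] → 172
+4 tail pad (align 8)
size 176, align 8
184 − 176 = 8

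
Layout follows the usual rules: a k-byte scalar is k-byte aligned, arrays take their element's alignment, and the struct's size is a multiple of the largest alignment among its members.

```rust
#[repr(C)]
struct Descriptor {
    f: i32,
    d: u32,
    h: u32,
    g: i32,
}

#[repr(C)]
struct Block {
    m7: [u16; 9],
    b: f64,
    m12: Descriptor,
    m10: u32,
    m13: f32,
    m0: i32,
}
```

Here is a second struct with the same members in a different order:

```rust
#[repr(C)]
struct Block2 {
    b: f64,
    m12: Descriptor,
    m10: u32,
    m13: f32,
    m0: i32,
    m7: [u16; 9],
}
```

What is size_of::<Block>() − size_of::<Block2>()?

8

Descriptor: 0..4  f  (4B, 4-aligned); 4..8  d  (4B, 4-aligned); 8..12  h  (4B, 4-aligned); 12..16  g  (4B, 4-aligned); sizeof = 16, alignof = 4
0..18  m7  (18B, 2-aligned)
18..24  -- padding (6B)
24..32  b  (8B, 8-aligned)
32..48  m12  (16B, 4-aligned)
48..52  m10  (4B, 4-aligned)
52..56  m13  (4B, 4-aligned)
56..60  m0  (4B, 4-aligned)
60..64  -- tail padding (4B)
sizeof = 64, alignof = 8
— Block2 —
0..8  b  (8B, 8-aligned)
8..24  m12  (16B, 4-aligned)
24..28  m10  (4B, 4-aligned)
28..32  m13  (4B, 4-aligned)
32..36  m0  (4B, 4-aligned)
36..54  m7  (18B, 2-aligned)
54..56  -- tail padding (2B)
sizeof = 56, alignof = 8
64 − 56 = 8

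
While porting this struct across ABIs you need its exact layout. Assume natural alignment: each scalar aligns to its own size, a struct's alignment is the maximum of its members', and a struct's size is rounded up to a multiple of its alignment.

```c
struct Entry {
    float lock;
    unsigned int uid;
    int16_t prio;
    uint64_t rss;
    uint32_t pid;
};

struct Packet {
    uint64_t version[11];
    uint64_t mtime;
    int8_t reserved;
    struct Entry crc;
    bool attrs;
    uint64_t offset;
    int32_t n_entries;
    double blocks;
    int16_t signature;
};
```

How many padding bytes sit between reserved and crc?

Entry: lock at 0 (size 4, align 4) → ends 4; uid at 4 (size 4, align 4) → ends 8; prio at 8 (size 2, align 2) → ends 10; pad 6 to align 8 for rss; rss at 16 (size 8, align 8) → ends 24; pid at 24 (size 4, align 4) → ends 28; tail pad 4 to reach multiple of 8; total 32 bytes, alignment 8
version at 0 (size 88, align 8) → ends 88
mtime at 88 (size 8, align 8) → ends 96
reserved at 96 (size 1, align 1) → ends 97
pad 7 to align 8 for crc
crc at 104 (size 32, align 8) → ends 136

7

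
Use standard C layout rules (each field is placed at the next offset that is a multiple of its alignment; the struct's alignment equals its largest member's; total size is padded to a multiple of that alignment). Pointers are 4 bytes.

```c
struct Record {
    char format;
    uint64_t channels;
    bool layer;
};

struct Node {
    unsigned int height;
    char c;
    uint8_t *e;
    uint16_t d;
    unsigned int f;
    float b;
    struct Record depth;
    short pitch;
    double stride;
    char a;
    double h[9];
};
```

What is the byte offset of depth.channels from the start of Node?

32

Record: @0: format [1B, align 1] → 1; +7 pad (align 8); @8: channels [8B, align 8] → 16; @16: layer [1B, align 1] → 17; +7 tail pad (align 8); size 24, align 8
@0: height [4B, align 4] → 4
@4: c [1B, align 1] → 5
+3 pad (align 4)
@8: e [4B, align 4] → 12
@12: d [2B, align 2] → 14
+2 pad (align 4)
@16: f [4B, align 4] → 20
@20: b [4B, align 4] → 24
@24: depth [24B, align 8] → 48
within Record: channels at 8
24 + 8 = 32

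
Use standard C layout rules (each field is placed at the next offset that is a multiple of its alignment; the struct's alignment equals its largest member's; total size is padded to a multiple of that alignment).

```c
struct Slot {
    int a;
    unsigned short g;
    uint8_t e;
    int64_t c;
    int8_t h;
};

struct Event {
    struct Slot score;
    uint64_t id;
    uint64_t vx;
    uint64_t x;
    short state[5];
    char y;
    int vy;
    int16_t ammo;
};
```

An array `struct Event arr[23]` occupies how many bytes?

1656

Slot: @0: a [4B, align 4] → 4; @4: g [2B, align 2] → 6; @6: e [1B, align 1] → 7; +1 pad (align 8); @8: c [8B, align 8] → 16; @16: h [1B, align 1] → 17; +7 tail pad (align 8); size 24, align 8
@0: score [24B, align 8] → 24
@24: id [8B, align 8] → 32
@32: vx [8B, align 8] → 40
@40: x [8B, align 8] → 48
@48: state [10B, align 2] → 58
@58: y [1B, align 1] → 59
+1 pad (align 4)
@60: vy [4B, align 4] → 64
@64: ammo [2B, align 2] → 66
+6 tail pad (align 8)
size 72, align 8
array of 23: 23 × 72 = 1656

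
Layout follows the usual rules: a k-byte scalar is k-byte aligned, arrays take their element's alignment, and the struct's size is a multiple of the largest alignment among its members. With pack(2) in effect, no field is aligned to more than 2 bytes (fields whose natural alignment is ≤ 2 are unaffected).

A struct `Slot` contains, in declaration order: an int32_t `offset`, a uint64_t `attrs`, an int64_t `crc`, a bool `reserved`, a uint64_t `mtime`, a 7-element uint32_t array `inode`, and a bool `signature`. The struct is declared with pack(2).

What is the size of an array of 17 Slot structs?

1020

0..4  offset  (4B, 2-aligned)
4..12  attrs  (8B, 2-aligned)
12..20  crc  (8B, 2-aligned)
20..21  reserved  (1B, 1-aligned)
21..22  -- padding (1B)
22..30  mtime  (8B, 2-aligned)
30..58  inode  (28B, 2-aligned)
58..59  signature  (1B, 1-aligned)
59..60  -- tail padding (1B)
sizeof = 60, alignof = 2
array of 17: 17 × 60 = 1020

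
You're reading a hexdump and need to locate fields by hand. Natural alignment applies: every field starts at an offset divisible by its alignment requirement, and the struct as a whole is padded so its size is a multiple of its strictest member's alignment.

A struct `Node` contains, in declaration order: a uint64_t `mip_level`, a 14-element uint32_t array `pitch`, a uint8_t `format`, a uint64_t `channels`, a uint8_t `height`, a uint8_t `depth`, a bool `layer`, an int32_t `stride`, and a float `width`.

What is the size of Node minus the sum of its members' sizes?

12

@0: mip_level [8B, align 8] → 8
@8: pitch [56B, align 4] → 64
@64: format [1B, align 1] → 65
+7 pad (align 8)
@72: channels [8B, align 8] → 80
@80: height [1B, align 1] → 81
@81: depth [1B, align 1] → 82
@82: layer [1B, align 1] → 83
+1 pad (align 4)
@84: stride [4B, align 4] → 88
@88: width [4B, align 4] → 92
+4 tail pad (align 8)
size 96, align 8
data bytes 84, size 96 → padding 12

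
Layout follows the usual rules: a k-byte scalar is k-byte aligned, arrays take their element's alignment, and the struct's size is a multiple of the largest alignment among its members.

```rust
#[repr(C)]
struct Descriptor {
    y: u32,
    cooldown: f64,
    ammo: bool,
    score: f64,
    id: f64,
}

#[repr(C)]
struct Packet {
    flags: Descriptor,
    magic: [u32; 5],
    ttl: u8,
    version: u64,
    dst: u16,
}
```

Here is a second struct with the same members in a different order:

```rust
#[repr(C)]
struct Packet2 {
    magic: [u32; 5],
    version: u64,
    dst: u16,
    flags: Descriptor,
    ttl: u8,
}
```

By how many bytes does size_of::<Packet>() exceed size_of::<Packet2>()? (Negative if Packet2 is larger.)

Descriptor: y at 0 (size 4, align 4) → ends 4; pad 4 to align 8 for cooldown; cooldown at 8 (size 8, align 8) → ends 16; ammo at 16 (size 1, align 1) → ends 17; pad 7 to align 8 for score; score at 24 (size 8, align 8) → ends 32; id at 32 (size 8, align 8) → ends 40; total 40 bytes, alignment 8
flags at 0 (size 40, align 8) → ends 40
magic at 40 (size 20, align 4) → ends 60
ttl at 60 (size 1, align 1) → ends 61
pad 3 to align 8 for version
version at 64 (size 8, align 8) → ends 72
dst at 72 (size 2, align 2) → ends 74
tail pad 6 to reach multiple of 8
total 80 bytes, alignment 8
— Packet2 —
magic at 0 (size 20, align 4) → ends 20
pad 4 to align 8 for version
version at 24 (size 8, align 8) → ends 32
dst at 32 (size 2, align 2) → ends 34
pad 6 to align 8 for flags
flags at 40 (size 40, align 8) → ends 80
ttl at 80 (size 1, align 1) → ends 81
tail pad 7 to reach multiple of 8
total 88 bytes, alignment 8
80 − 88 = -8

-8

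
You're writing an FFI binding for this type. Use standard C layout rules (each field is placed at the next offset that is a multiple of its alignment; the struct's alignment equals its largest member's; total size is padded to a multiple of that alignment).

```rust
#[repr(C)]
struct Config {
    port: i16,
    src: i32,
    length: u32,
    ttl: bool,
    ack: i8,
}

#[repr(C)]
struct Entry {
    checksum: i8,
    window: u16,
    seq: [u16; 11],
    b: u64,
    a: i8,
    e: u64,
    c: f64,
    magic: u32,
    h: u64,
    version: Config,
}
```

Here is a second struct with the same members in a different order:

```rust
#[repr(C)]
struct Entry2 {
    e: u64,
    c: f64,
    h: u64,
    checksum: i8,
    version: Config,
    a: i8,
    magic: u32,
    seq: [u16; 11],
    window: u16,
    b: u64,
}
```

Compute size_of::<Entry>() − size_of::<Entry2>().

8

Config: port at 0 (size 2, align 2) → ends 2; pad 2 to align 4 for src; src at 4 (size 4, align 4) → ends 8; length at 8 (size 4, align 4) → ends 12; ttl at 12 (size 1, align 1) → ends 13; ack at 13 (size 1, align 1) → ends 14; tail pad 2 to reach multiple of 4; total 16 bytes, alignment 4
checksum at 0 (size 1, align 1) → ends 1
pad 1 to align 2 for window
window at 2 (size 2, align 2) → ends 4
seq at 4 (size 22, align 2) → ends 26
pad 6 to align 8 for b
b at 32 (size 8, align 8) → ends 40
a at 40 (size 1, align 1) → ends 41
pad 7 to align 8 for e
e at 48 (size 8, align 8) → ends 56
c at 56 (size 8, align 8) → ends 64
magic at 64 (size 4, align 4) → ends 68
pad 4 to align 8 for h
h at 72 (size 8, align 8) → ends 80
version at 80 (size 16, align 4) → ends 96
total 96 bytes, alignment 8
— Entry2 —
e at 0 (size 8, align 8) → ends 8
c at 8 (size 8, align 8) → ends 16
h at 16 (size 8, align 8) → ends 24
checksum at 24 (size 1, align 1) → ends 25
pad 3 to align 4 for version
version at 28 (size 16, align 4) → ends 44
a at 44 (size 1, align 1) → ends 45
pad 3 to align 4 for magic
magic at 48 (size 4, align 4) → ends 52
seq at 52 (size 22, align 2) → ends 74
window at 74 (size 2, align 2) → ends 76
pad 4 to align 8 for b
b at 80 (size 8, align 8) → ends 88
total 88 bytes, alignment 8
96 − 88 = 8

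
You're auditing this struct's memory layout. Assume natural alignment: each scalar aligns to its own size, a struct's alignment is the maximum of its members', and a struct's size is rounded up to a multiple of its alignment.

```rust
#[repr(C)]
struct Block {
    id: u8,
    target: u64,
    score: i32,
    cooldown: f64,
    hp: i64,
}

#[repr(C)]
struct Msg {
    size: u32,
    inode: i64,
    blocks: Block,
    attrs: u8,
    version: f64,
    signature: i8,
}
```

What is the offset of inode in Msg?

8

Block: 0..1  id  (1B, 1-aligned); 1..8  -- padding (7B); 8..16  target  (8B, 8-aligned); 16..20  score  (4B, 4-aligned); 20..24  -- padding (4B); 24..32  cooldown  (8B, 8-aligned); 32..40  hp  (8B, 8-aligned); sizeof = 40, alignof = 8
0..4  size  (4B, 4-aligned)
4..8  -- padding (4B)
8..16  inode  (8B, 8-aligned)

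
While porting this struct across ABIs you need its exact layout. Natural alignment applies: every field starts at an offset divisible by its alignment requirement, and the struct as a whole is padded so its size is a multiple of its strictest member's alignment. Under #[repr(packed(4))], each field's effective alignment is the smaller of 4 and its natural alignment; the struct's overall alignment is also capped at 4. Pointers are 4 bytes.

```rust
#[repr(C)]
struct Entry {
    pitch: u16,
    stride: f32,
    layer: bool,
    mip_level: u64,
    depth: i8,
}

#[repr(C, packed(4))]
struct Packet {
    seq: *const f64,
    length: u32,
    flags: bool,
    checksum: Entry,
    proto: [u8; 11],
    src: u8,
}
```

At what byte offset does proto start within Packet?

Entry: @0: pitch [2B, align 2] → 2; +2 pad (align 4); @4: stride [4B, align 4] → 8; @8: layer [1B, align 1] → 9; +7 pad (align 8); @16: mip_level [8B, align 8] → 24; @24: depth [1B, align 1] → 25; +7 tail pad (align 8); size 32, align 8
@0: seq [4B, align 4] → 4
@4: length [4B, align 4] → 8
@8: flags [1B, align 1] → 9
+3 pad (align 4)
@12: checksum [32B, align 4] → 44
@44: proto [11B, align 1] → 55

44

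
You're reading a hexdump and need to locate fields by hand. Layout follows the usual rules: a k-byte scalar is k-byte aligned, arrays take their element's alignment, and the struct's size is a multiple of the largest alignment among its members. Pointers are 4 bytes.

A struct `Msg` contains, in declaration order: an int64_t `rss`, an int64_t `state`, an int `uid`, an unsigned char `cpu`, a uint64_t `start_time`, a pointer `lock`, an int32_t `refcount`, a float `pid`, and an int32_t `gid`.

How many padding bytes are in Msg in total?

rss at 0 (size 8, align 8) → ends 8
state at 8 (size 8, align 8) → ends 16
uid at 16 (size 4, align 4) → ends 20
cpu at 20 (size 1, align 1) → ends 21
pad 3 to align 8 for start_time
start_time at 24 (size 8, align 8) → ends 32
lock at 32 (size 4, align 4) → ends 36
refcount at 36 (size 4, align 4) → ends 40
pid at 40 (size 4, align 4) → ends 44
gid at 44 (size 4, align 4) → ends 48
total 48 bytes, alignment 8
data bytes 45, size 48 → padding 3

3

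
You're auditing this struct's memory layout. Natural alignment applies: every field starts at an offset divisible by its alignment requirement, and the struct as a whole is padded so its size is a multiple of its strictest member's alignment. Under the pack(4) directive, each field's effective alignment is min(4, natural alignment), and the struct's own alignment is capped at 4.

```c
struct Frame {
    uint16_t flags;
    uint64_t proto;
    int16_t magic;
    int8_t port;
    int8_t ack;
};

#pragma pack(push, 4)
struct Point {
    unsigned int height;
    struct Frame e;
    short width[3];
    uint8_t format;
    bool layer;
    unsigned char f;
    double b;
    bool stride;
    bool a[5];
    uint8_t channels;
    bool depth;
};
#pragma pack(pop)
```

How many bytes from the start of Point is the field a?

Frame: flags at 0 (size 2, align 2) → ends 2; pad 6 to align 8 for proto; proto at 8 (size 8, align 8) → ends 16; magic at 16 (size 2, align 2) → ends 18; port at 18 (size 1, align 1) → ends 19; ack at 19 (size 1, align 1) → ends 20; tail pad 4 to reach multiple of 8; total 24 bytes, alignment 8
height at 0 (size 4, align 4) → ends 4
e at 4 (size 24, align 4) → ends 28
width at 28 (size 6, align 2) → ends 34
format at 34 (size 1, align 1) → ends 35
layer at 35 (size 1, align 1) → ends 36
f at 36 (size 1, align 1) → ends 37
pad 3 to align 4 for b
b at 40 (size 8, align 4) → ends 48
stride at 48 (size 1, align 1) → ends 49
a at 49 (size 5, align 1) → ends 54

49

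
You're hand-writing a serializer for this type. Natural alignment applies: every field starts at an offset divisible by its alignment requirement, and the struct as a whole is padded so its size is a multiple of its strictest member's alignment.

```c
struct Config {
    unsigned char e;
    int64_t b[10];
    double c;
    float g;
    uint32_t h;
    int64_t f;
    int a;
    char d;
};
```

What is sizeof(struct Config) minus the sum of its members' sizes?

10

0..1  e  (1B, 1-aligned)
1..8  -- padding (7B)
8..88  b  (80B, 8-aligned)
88..96  c  (8B, 8-aligned)
96..100  g  (4B, 4-aligned)
100..104  h  (4B, 4-aligned)
104..112  f  (8B, 8-aligned)
112..116  a  (4B, 4-aligned)
116..117  d  (1B, 1-aligned)
117..120  -- tail padding (3B)
sizeof = 120, alignof = 8
data bytes 110, size 120 → padding 10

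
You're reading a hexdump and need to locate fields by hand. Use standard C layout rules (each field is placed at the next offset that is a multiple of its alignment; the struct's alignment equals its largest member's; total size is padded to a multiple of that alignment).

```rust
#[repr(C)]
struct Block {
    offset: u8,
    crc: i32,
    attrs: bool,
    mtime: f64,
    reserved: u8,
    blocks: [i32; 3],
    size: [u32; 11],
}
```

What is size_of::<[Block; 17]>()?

0..1  offset  (1B, 1-aligned)
1..4  -- padding (3B)
4..8  crc  (4B, 4-aligned)
8..9  attrs  (1B, 1-aligned)
9..16  -- padding (7B)
16..24  mtime  (8B, 8-aligned)
24..25  reserved  (1B, 1-aligned)
25..28  -- padding (3B)
28..40  blocks  (12B, 4-aligned)
40..84  size  (44B, 4-aligned)
84..88  -- tail padding (4B)
sizeof = 88, alignof = 8
array of 17: 17 × 88 = 1496

1496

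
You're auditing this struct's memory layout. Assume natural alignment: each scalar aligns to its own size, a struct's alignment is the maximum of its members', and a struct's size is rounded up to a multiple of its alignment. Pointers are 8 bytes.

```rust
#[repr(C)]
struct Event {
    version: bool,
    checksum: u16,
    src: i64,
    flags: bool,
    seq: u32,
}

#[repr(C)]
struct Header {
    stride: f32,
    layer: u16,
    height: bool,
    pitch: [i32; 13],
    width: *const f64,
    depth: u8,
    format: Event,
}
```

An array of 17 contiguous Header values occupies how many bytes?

1768

Event: 0..1  version  (1B, 1-aligned); 1..2  -- padding (1B); 2..4  checksum  (2B, 2-aligned); 4..8  -- padding (4B); 8..16  src  (8B, 8-aligned); 16..17  flags  (1B, 1-aligned); 17..20  -- padding (3B); 20..24  seq  (4B, 4-aligned); sizeof = 24, alignof = 8
0..4  stride  (4B, 4-aligned)
4..6  layer  (2B, 2-aligned)
6..7  height  (1B, 1-aligned)
7..8  -- padding (1B)
8..60  pitch  (52B, 4-aligned)
60..64  -- padding (4B)
64..72  width  (8B, 8-aligned)
72..73  depth  (1B, 1-aligned)
73..80  -- padding (7B)
80..104  format  (24B, 8-aligned)
sizeof = 104, alignof = 8
array of 17: 17 × 104 = 1768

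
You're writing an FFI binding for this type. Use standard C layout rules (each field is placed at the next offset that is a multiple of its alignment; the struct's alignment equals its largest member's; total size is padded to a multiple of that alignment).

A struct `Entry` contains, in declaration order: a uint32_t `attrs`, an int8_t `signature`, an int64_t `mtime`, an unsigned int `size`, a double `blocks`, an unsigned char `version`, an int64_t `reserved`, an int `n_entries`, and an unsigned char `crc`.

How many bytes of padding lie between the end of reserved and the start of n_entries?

0

@0: attrs [4B, align 4] → 4
@4: signature [1B, align 1] → 5
+3 pad (align 8)
@8: mtime [8B, align 8] → 16
@16: size [4B, align 4] → 20
+4 pad (align 8)
@24: blocks [8B, align 8] → 32
@32: version [1B, align 1] → 33
+7 pad (align 8)
@40: reserved [8B, align 8] → 48
@48: n_entries [4B, align 4] → 52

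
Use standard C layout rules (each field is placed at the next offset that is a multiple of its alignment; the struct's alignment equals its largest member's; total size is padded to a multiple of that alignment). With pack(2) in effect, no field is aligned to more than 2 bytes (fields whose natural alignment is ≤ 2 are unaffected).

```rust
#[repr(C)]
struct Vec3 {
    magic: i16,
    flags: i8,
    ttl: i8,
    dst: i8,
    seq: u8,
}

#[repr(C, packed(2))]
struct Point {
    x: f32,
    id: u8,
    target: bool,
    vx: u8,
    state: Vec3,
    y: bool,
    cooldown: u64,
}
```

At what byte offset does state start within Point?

8

Vec3: 0..2  magic  (2B, 2-aligned); 2..3  flags  (1B, 1-aligned); 3..4  ttl  (1B, 1-aligned); 4..5  dst  (1B, 1-aligned); 5..6  seq  (1B, 1-aligned); sizeof = 6, alignof = 2
0..4  x  (4B, 2-aligned)
4..5  id  (1B, 1-aligned)
5..6  target  (1B, 1-aligned)
6..7  vx  (1B, 1-aligned)
7..8  -- padding (1B)
8..14  state  (6B, 2-aligned)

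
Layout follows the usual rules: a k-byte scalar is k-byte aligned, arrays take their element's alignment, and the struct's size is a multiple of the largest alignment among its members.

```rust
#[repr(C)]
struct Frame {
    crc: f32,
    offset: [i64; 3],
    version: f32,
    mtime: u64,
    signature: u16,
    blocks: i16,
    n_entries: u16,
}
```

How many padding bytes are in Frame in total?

10

@0: crc [4B, align 4] → 4
+4 pad (align 8)
@8: offset [24B, align 8] → 32
@32: version [4B, align 4] → 36
+4 pad (align 8)
@40: mtime [8B, align 8] → 48
@48: signature [2B, align 2] → 50
@50: blocks [2B, align 2] → 52
@52: n_entries [2B, align 2] → 54
+2 tail pad (align 8)
size 56, align 8
data bytes 46, size 56 → padding 10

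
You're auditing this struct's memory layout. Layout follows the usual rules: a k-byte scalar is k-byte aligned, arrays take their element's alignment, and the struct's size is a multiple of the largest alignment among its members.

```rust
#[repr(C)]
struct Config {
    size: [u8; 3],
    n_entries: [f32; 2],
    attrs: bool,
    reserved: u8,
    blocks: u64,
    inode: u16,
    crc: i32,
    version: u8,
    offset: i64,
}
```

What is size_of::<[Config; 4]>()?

192

@0: size [3B, align 1] → 3
+1 pad (align 4)
@4: n_entries [8B, align 4] → 12
@12: attrs [1B, align 1] → 13
@13: reserved [1B, align 1] → 14
+2 pad (align 8)
@16: blocks [8B, align 8] → 24
@24: inode [2B, align 2] → 26
+2 pad (align 4)
@28: crc [4B, align 4] → 32
@32: version [1B, align 1] → 33
+7 pad (align 8)
@40: offset [8B, align 8] → 48
size 48, align 8
array of 4: 4 × 48 = 192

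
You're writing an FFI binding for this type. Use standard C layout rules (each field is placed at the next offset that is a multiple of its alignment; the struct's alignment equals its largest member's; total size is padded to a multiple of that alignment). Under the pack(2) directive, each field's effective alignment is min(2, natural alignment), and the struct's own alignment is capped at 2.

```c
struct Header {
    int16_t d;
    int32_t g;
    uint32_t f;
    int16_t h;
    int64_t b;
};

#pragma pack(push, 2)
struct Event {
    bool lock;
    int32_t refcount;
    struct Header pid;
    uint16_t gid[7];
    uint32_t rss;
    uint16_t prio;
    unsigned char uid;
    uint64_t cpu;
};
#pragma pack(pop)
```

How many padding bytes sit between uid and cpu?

Header: @0: d [2B, align 2] → 2; +2 pad (align 4); @4: g [4B, align 4] → 8; @8: f [4B, align 4] → 12; @12: h [2B, align 2] → 14; +2 pad (align 8); @16: b [8B, align 8] → 24; size 24, align 8
@0: lock [1B, align 1] → 1
+1 pad (align 2)
@2: refcount [4B, align 2] → 6
@6: pid [24B, align 2] → 30
@30: gid [14B, align 2] → 44
@44: rss [4B, align 2] → 48
@48: prio [2B, align 2] → 50
@50: uid [1B, align 1] → 51
+1 pad (align 2)
@52: cpu [8B, align 2] → 60

1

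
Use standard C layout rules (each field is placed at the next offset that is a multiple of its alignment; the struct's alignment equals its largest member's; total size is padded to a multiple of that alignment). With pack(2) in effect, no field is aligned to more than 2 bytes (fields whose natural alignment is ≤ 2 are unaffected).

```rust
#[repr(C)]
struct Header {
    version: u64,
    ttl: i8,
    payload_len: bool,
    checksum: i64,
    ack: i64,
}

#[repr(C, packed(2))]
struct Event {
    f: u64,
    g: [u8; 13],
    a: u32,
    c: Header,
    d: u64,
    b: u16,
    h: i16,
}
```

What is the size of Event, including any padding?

Header: 0..8  version  (8B, 8-aligned); 8..9  ttl  (1B, 1-aligned); 9..10  payload_len  (1B, 1-aligned); 10..16  -- padding (6B); 16..24  checksum  (8B, 8-aligned); 24..32  ack  (8B, 8-aligned); sizeof = 32, alignof = 8
0..8  f  (8B, 2-aligned)
8..21  g  (13B, 1-aligned)
21..22  -- padding (1B)
22..26  a  (4B, 2-aligned)
26..58  c  (32B, 2-aligned)
58..66  d  (8B, 2-aligned)
66..68  b  (2B, 2-aligned)
68..70  h  (2B, 2-aligned)
sizeof = 70, alignof = 2

70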